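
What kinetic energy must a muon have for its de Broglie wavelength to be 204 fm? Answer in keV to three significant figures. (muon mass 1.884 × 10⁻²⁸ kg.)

KE = 175 keV

p = h/λ = 6.626 × 10⁻³⁴ / 2.040 × 10⁻¹³ = 3.248 × 10⁻²¹ kg·m/s.
KE = p²/(2m) = (3.248 × 10⁻²¹)² / (2 × 1.884 × 10⁻²⁸) = 2.800 × 10⁻¹⁴ J = 175 keV.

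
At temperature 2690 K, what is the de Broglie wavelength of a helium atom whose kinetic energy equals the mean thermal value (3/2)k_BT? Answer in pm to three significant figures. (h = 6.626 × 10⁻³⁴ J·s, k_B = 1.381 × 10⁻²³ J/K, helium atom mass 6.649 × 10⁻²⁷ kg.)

KE = (3/2)k_BT = 1.5 × 1.381 × 10⁻²³ × 2690 = 5.572 × 10⁻²⁰ J.
p = √(2mKE) = √(2 × 6.649 × 10⁻²⁷ × 5.572 × 10⁻²⁰) = 2.722 × 10⁻²³ kg·m/s.
λ = h/p = 2.43 × 10⁻¹¹ m = 24.3 pm.

λ = 24.3 pm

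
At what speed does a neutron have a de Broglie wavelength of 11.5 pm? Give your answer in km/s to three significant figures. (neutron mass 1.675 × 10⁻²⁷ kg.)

p = h/λ = 6.626 × 10⁻³⁴ / 1.150 × 10⁻¹¹ = 5.762 × 10⁻²³ kg·m/s.
v = p/m = 5.762 × 10⁻²³ / 1.675 × 10⁻²⁷ = 3.44 × 10⁴ m/s = 34.4 km/s.

v = 34.4 km/s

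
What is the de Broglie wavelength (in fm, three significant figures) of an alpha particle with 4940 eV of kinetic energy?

λ = 204 fm

KE = 4940 eV = 7.914 × 10⁻¹⁶ J.
p = √(2mKE) = √(2 × 6.645 × 10⁻²⁷ × 7.914 × 10⁻¹⁶) = 3.243 × 10⁻²¹ kg·m/s.
λ = h/p = 6.626 × 10⁻³⁴ / 3.243 × 10⁻²¹ = 2.04 × 10⁻¹³ m = 204 fm.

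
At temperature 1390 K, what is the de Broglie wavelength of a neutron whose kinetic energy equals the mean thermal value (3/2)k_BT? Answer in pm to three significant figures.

λ = 67.5 pm

KE = (3/2)k_BT = 1.5 × 1.381 × 10⁻²³ × 1390 = 2.879 × 10⁻²⁰ J.
p = √(2mKE) = √(2 × 1.675 × 10⁻²⁷ × 2.879 × 10⁻²⁰) = 9.821 × 10⁻²⁴ kg·m/s.
λ = h/p = 6.75 × 10⁻¹¹ m = 67.5 pm.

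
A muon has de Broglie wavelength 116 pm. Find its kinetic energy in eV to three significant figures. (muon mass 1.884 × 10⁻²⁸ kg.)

KE = 0.541 eV

p = h/λ = 6.626 × 10⁻³⁴ / 1.160 × 10⁻¹⁰ = 5.712 × 10⁻²⁴ kg·m/s.
KE = p²/(2m) = (5.712 × 10⁻²⁴)² / (2 × 1.884 × 10⁻²⁸) = 8.659 × 10⁻²⁰ J = 0.541 eV.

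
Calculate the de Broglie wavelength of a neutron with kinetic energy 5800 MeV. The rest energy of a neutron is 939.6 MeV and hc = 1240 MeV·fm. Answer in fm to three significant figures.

Total energy E = KE + m₀c² = 5800 + 939.6 = 6739.6 MeV.
(pc)² = E² − (m₀c²)² = (6739.6)² − (939.6)² = 4.454 × 10⁷ MeV², so pc = 6674 MeV.
λ = hc/(pc) = 1240 MeV·fm / 6674 MeV = 0.186 fm.

λ = 0.186 fm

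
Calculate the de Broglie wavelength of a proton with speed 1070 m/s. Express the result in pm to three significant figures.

λ = 370 pm

p = mv = 1.673 × 10⁻²⁷ × 1070 = 1.790 × 10⁻²⁴ kg·m/s.
λ = h/p = 6.626 × 10⁻³⁴ / 1.790 × 10⁻²⁴ = 3.70 × 10⁻¹⁰ m = 370 pm.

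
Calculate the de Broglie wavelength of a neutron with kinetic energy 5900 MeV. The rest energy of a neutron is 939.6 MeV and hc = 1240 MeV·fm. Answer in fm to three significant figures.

λ = 0.183 fm

Total energy E = KE + m₀c² = 5900 + 939.6 = 6839.6 MeV.
(pc)² = E² − (m₀c²)² = (6839.6)² − (939.6)² = 4.590 × 10⁷ MeV², so pc = 6775 MeV.
λ = hc/(pc) = 1240 MeV·fm / 6775 MeV = 0.183 fm.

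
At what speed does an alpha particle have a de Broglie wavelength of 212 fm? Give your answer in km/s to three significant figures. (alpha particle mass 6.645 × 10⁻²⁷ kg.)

p = h/λ = 6.626 × 10⁻³⁴ / 2.120 × 10⁻¹³ = 3.125 × 10⁻²¹ kg·m/s.
v = p/m = 3.125 × 10⁻²¹ / 6.645 × 10⁻²⁷ = 4.70 × 10⁵ m/s = 470 km/s.

v = 470 km/s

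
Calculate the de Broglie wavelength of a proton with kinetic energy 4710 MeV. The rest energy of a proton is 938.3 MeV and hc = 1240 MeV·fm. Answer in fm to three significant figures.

Total energy E = KE + m₀c² = 4710 + 938.3 = 5648.3 MeV.
(pc)² = E² − (m₀c²)² = (5648.3)² − (938.3)² = 3.102 × 10⁷ MeV², so pc = 5570 MeV.
λ = hc/(pc) = 1240 MeV·fm / 5570 MeV = 0.223 fm.

λ = 0.223 fm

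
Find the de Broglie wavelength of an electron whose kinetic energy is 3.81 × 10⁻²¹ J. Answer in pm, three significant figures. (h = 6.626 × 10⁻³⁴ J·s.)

p = √(2mKE) = √(2 × 9.109 × 10⁻³¹ × 3.810 × 10⁻²¹) = 8.331 × 10⁻²⁶ kg·m/s.
λ = h/p = 6.626 × 10⁻³⁴ / 8.331 × 10⁻²⁶ = 7.95 × 10⁻⁹ m = 7950 pm.

λ = 7950 pm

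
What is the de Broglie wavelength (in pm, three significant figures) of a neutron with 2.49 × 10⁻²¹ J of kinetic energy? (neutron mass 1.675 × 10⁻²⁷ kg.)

λ = 229 pm

p = √(2mKE) = √(2 × 1.675 × 10⁻²⁷ × 2.490 × 10⁻²¹) = 2.888 × 10⁻²⁴ kg·m/s.
λ = h/p = 6.626 × 10⁻³⁴ / 2.888 × 10⁻²⁴ = 2.29 × 10⁻¹⁰ m = 229 pm.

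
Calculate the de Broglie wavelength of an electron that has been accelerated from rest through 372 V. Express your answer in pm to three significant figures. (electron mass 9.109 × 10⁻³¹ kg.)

KE = eV = 1.602 × 10⁻¹⁹ × 372.0 = 5.959 × 10⁻¹⁷ J.
p = √(2mKE) = √(2 × 9.109 × 10⁻³¹ × 5.959 × 10⁻¹⁷) = 1.042 × 10⁻²³ kg·m/s.
λ = h/p = 6.626 × 10⁻³⁴ / 1.042 × 10⁻²³ = 6.36 × 10⁻¹¹ m = 63.6 pm.

λ = 63.6 pm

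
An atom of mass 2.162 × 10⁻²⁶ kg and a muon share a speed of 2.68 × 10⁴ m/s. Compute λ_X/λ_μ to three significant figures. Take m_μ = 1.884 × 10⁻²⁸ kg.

At fixed v, p = mv so λ = h/(mv) ∝ 1/m.
λ_X/λ_μ = m_μ/m_X = 1.884 × 10⁻²⁸/2.162 × 10⁻²⁶ = 8.71 × 10⁻³.

λ_X/λ_μ = 8.71 × 10⁻³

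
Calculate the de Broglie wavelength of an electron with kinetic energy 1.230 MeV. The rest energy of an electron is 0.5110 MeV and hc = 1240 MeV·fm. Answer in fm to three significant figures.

λ = 745 fm

Total energy E = KE + m₀c² = 1.230 + 0.5110 = 1.7410 MeV.
(pc)² = E² − (m₀c²)² = (1.7410)² − (0.5110)² = 2.770 MeV², so pc = 1.664 MeV.
λ = hc/(pc) = 1240 MeV·fm / 1.664 MeV = 745 fm.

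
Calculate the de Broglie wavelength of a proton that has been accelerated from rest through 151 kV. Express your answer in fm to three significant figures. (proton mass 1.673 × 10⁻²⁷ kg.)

λ = 73.6 fm

KE = eV = 1.602 × 10⁻¹⁹ × 1.510 × 10⁵ = 2.419 × 10⁻¹⁴ J.
p = √(2mKE) = √(2 × 1.673 × 10⁻²⁷ × 2.419 × 10⁻¹⁴) = 8.997 × 10⁻²¹ kg·m/s.
λ = h/p = 6.626 × 10⁻³⁴ / 8.997 × 10⁻²¹ = 7.36 × 10⁻¹⁴ m = 73.6 fm.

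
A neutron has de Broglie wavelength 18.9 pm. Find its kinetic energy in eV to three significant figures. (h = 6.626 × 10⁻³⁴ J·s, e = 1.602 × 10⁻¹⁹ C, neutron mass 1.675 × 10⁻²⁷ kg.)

KE = 2.29 eV

p = h/λ = 6.626 × 10⁻³⁴ / 1.890 × 10⁻¹¹ = 3.506 × 10⁻²³ kg·m/s.
KE = p²/(2m) = (3.506 × 10⁻²³)² / (2 × 1.675 × 10⁻²⁷) = 3.669 × 10⁻¹⁹ J = 2.29 eV.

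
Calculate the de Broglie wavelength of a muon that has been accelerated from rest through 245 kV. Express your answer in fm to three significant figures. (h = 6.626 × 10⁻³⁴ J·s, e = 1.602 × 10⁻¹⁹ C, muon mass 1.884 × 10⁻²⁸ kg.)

λ = 172 fm

KE = eV = 1.602 × 10⁻¹⁹ × 2.450 × 10⁵ = 3.925 × 10⁻¹⁴ J.
p = √(2mKE) = √(2 × 1.884 × 10⁻²⁸ × 3.925 × 10⁻¹⁴) = 3.846 × 10⁻²¹ kg·m/s.
λ = h/p = 6.626 × 10⁻³⁴ / 3.846 × 10⁻²¹ = 1.72 × 10⁻¹³ m = 172 fm.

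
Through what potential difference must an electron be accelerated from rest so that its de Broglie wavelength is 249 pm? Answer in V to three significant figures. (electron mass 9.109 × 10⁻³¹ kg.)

p = h/λ = 6.626 × 10⁻³⁴ / 2.490 × 10⁻¹⁰ = 2.661 × 10⁻²⁴ kg·m/s.
KE = p²/(2m) = 3.887 × 10⁻¹⁸ J.
V = KE/e = 3.887 × 10⁻¹⁸ / (1.602 × 10⁻¹⁹) = 24.3 V.

V = 24.3 V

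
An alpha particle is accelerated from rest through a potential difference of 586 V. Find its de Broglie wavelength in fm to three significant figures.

KE = 2eV = 2 × 1.602 × 10⁻¹⁹ × 586.0 = 1.878 × 10⁻¹⁶ J.
p = √(2mKE) = √(2 × 6.645 × 10⁻²⁷ × 1.878 × 10⁻¹⁶) = 1.580 × 10⁻²¹ kg·m/s.
λ = h/p = 6.626 × 10⁻³⁴ / 1.580 × 10⁻²¹ = 4.19 × 10⁻¹³ m = 419 fm.

λ = 419 fm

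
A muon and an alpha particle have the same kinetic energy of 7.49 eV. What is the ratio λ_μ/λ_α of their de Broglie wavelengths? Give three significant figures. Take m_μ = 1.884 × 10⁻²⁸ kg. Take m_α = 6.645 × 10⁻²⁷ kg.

At fixed KE, p = √(2mKE) so λ = h/p ∝ 1/√m.
λ_μ/λ_α = √(m_α/m_μ) = √(6.645 × 10⁻²⁷/1.884 × 10⁻²⁸) = √(35.27) = 5.94.

λ_μ/λ_α = 5.94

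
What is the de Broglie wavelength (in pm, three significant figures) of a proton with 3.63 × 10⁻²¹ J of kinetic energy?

λ = 190 pm

p = √(2mKE) = √(2 × 1.673 × 10⁻²⁷ × 3.630 × 10⁻²¹) = 3.485 × 10⁻²⁴ kg·m/s.
λ = h/p = 6.626 × 10⁻³⁴ / 3.485 × 10⁻²⁴ = 1.90 × 10⁻¹⁰ m = 190 pm.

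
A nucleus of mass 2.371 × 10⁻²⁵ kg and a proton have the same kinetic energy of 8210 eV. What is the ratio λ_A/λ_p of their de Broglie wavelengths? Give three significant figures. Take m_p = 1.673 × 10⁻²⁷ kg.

λ_A/λ_p = 0.0840

At fixed KE, p = √(2mKE) so λ = h/p ∝ 1/√m.
λ_A/λ_p = √(m_p/m_A) = √(1.673 × 10⁻²⁷/2.371 × 10⁻²⁵) = √(7.056 × 10⁻³) = 0.0840.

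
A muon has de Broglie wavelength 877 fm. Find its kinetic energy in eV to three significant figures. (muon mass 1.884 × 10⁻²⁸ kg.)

p = h/λ = 6.626 × 10⁻³⁴ / 8.770 × 10⁻¹³ = 7.555 × 10⁻²² kg·m/s.
KE = p²/(2m) = (7.555 × 10⁻²²)² / (2 × 1.884 × 10⁻²⁸) = 1.515 × 10⁻¹⁵ J = 9460 eV.

KE = 9460 eV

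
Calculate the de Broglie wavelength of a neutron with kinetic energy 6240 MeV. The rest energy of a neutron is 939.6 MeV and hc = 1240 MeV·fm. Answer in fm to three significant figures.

Total energy E = KE + m₀c² = 6240 + 939.6 = 7179.6 MeV.
(pc)² = E² − (m₀c²)² = (7179.6)² − (939.6)² = 5.066 × 10⁷ MeV², so pc = 7118 MeV.
λ = hc/(pc) = 1240 MeV·fm / 7118 MeV = 0.174 fm.

λ = 0.174 fm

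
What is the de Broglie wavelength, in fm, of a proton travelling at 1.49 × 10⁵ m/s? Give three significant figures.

λ = 2660 fm

p = mv = 1.673 × 10⁻²⁷ × 1.49 × 10⁵ = 2.493 × 10⁻²² kg·m/s.
λ = h/p = 6.626 × 10⁻³⁴ / 2.493 × 10⁻²² = 2.66 × 10⁻¹² m = 2660 fm.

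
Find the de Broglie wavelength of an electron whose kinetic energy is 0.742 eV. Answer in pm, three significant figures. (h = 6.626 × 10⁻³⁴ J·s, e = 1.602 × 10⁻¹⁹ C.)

λ = 1420 pm

KE = 0.742 eV = 1.189 × 10⁻¹⁹ J.
p = √(2mKE) = √(2 × 9.109 × 10⁻³¹ × 1.189 × 10⁻¹⁹) = 4.654 × 10⁻²⁵ kg·m/s.
λ = h/p = 6.626 × 10⁻³⁴ / 4.654 × 10⁻²⁵ = 1.42 × 10⁻⁹ m = 1420 pm.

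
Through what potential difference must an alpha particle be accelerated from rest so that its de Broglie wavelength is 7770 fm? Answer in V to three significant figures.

p = h/λ = 6.626 × 10⁻³⁴ / 7.770 × 10⁻¹² = 8.528 × 10⁻²³ kg·m/s.
KE = p²/(2m) = 5.472 × 10⁻¹⁹ J.
V = KE/2e = 5.472 × 10⁻¹⁹ / (2 × 1.602 × 10⁻¹⁹) = 1.71 V.

V = 1.71 V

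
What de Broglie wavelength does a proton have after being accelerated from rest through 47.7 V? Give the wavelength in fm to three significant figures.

λ = 4140 fm

KE = eV = 1.602 × 10⁻¹⁹ × 47.70 = 7.642 × 10⁻¹⁸ J.
p = √(2mKE) = √(2 × 1.673 × 10⁻²⁷ × 7.642 × 10⁻¹⁸) = 1.599 × 10⁻²² kg·m/s.
λ = h/p = 6.626 × 10⁻³⁴ / 1.599 × 10⁻²² = 4.14 × 10⁻¹² m = 4140 fm.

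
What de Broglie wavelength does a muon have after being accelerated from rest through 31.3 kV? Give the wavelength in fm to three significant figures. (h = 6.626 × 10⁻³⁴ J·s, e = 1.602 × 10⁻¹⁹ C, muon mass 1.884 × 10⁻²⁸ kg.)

λ = 482 fm

KE = eV = 1.602 × 10⁻¹⁹ × 3.130 × 10⁴ = 5.014 × 10⁻¹⁵ J.
p = √(2mKE) = √(2 × 1.884 × 10⁻²⁸ × 5.014 × 10⁻¹⁵) = 1.375 × 10⁻²¹ kg·m/s.
λ = h/p = 6.626 × 10⁻³⁴ / 1.375 × 10⁻²¹ = 4.82 × 10⁻¹³ m = 482 fm.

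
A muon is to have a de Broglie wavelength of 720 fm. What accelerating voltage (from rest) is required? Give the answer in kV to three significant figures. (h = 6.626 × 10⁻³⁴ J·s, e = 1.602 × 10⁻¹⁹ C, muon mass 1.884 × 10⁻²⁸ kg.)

p = h/λ = 6.626 × 10⁻³⁴ / 7.200 × 10⁻¹³ = 9.203 × 10⁻²² kg·m/s.
KE = p²/(2m) = 2.248 × 10⁻¹⁵ J.
V = KE/e = 2.248 × 10⁻¹⁵ / (1.602 × 10⁻¹⁹) = 14.0 kV.

V = 14.0 kV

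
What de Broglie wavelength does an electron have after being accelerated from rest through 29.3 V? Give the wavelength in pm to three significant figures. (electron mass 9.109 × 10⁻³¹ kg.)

KE = eV = 1.602 × 10⁻¹⁹ × 29.30 = 4.694 × 10⁻¹⁸ J.
p = √(2mKE) = √(2 × 9.109 × 10⁻³¹ × 4.694 × 10⁻¹⁸) = 2.924 × 10⁻²⁴ kg·m/s.
λ = h/p = 6.626 × 10⁻³⁴ / 2.924 × 10⁻²⁴ = 2.27 × 10⁻¹⁰ m = 227 pm.

λ = 227 pm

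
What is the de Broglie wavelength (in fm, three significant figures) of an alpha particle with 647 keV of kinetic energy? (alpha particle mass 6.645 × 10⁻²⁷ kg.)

KE = 647 keV = 1.036 × 10⁻¹³ J.
p = √(2mKE) = √(2 × 6.645 × 10⁻²⁷ × 1.036 × 10⁻¹³) = 3.711 × 10⁻²⁰ kg·m/s.
λ = h/p = 6.626 × 10⁻³⁴ / 3.711 × 10⁻²⁰ = 1.79 × 10⁻¹⁴ m = 17.9 fm.

λ = 17.9 fm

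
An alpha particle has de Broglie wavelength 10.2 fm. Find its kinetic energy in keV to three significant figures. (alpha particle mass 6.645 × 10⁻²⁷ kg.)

KE = 1980 keV

p = h/λ = 6.626 × 10⁻³⁴ / 1.020 × 10⁻¹⁴ = 6.496 × 10⁻²⁰ kg·m/s.
KE = p²/(2m) = (6.496 × 10⁻²⁰)² / (2 × 6.645 × 10⁻²⁷) = 3.175 × 10⁻¹³ J = 1980 keV.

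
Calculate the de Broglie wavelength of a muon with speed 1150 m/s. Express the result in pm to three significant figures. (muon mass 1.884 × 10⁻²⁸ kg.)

p = mv = 1.884 × 10⁻²⁸ × 1150 = 2.167 × 10⁻²⁵ kg·m/s.
λ = h/p = 6.626 × 10⁻³⁴ / 2.167 × 10⁻²⁵ = 3.06 × 10⁻⁹ m = 3060 pm.

λ = 3060 pm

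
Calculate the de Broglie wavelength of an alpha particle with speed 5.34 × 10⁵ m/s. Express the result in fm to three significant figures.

λ = 187 fm

p = mv = 6.645 × 10⁻²⁷ × 5.34 × 10⁵ = 3.548 × 10⁻²¹ kg·m/s.
λ = h/p = 6.626 × 10⁻³⁴ / 3.548 × 10⁻²¹ = 1.87 × 10⁻¹³ m = 187 fm.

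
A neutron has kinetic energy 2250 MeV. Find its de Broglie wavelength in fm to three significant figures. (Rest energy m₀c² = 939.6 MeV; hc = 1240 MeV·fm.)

λ = 0.407 fm

Total energy E = KE + m₀c² = 2250 + 939.6 = 3189.6 MeV.
(pc)² = E² − (m₀c²)² = (3189.6)² − (939.6)² = 9.291 × 10⁶ MeV², so pc = 3048 MeV.
λ = hc/(pc) = 1240 MeV·fm / 3048 MeV = 0.407 fm.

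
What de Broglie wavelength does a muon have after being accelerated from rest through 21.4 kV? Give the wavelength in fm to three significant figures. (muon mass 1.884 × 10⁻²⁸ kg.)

λ = 583 fm

KE = eV = 1.602 × 10⁻¹⁹ × 2.140 × 10⁴ = 3.428 × 10⁻¹⁵ J.
p = √(2mKE) = √(2 × 1.884 × 10⁻²⁸ × 3.428 × 10⁻¹⁵) = 1.137 × 10⁻²¹ kg·m/s.
λ = h/p = 6.626 × 10⁻³⁴ / 1.137 × 10⁻²¹ = 5.83 × 10⁻¹³ m = 583 fm.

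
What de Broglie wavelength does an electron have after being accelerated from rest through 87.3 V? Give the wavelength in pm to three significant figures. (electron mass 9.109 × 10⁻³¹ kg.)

λ = 131 pm

KE = eV = 1.602 × 10⁻¹⁹ × 87.30 = 1.399 × 10⁻¹⁷ J.
p = √(2mKE) = √(2 × 9.109 × 10⁻³¹ × 1.399 × 10⁻¹⁷) = 5.048 × 10⁻²⁴ kg·m/s.
λ = h/p = 6.626 × 10⁻³⁴ / 5.048 × 10⁻²⁴ = 1.31 × 10⁻¹⁰ m = 131 pm.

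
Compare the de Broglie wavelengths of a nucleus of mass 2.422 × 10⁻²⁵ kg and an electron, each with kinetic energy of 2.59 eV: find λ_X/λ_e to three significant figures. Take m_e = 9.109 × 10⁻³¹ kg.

λ_X/λ_e = 1.94 × 10⁻³

At fixed KE, p = √(2mKE) so λ = h/p ∝ 1/√m.
λ_X/λ_e = √(m_e/m_X) = √(9.109 × 10⁻³¹/2.422 × 10⁻²⁵) = √(3.761 × 10⁻⁶) = 1.94 × 10⁻³.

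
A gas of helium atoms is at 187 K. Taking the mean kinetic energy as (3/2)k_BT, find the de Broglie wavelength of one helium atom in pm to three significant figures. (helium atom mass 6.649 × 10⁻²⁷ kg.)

KE = (3/2)k_BT = 1.5 × 1.381 × 10⁻²³ × 187 = 3.874 × 10⁻²¹ J.
p = √(2mKE) = √(2 × 6.649 × 10⁻²⁷ × 3.874 × 10⁻²¹) = 7.177 × 10⁻²⁴ kg·m/s.
λ = h/p = 9.23 × 10⁻¹¹ m = 92.3 pm.

λ = 92.3 pm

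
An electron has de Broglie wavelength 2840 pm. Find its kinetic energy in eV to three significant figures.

p = h/λ = 6.626 × 10⁻³⁴ / 2.840 × 10⁻⁹ = 2.333 × 10⁻²⁵ kg·m/s.
KE = p²/(2m) = (2.333 × 10⁻²⁵)² / (2 × 9.109 × 10⁻³¹) = 2.988 × 10⁻²⁰ J = 0.187 eV.

KE = 0.187 eV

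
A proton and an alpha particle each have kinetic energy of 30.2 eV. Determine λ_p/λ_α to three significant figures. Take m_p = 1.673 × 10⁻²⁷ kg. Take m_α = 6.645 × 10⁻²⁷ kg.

At fixed KE, p = √(2mKE) so λ = h/p ∝ 1/√m.
λ_p/λ_α = √(m_α/m_p) = √(6.645 × 10⁻²⁷/1.673 × 10⁻²⁷) = √(3.972) = 1.99.

λ_p/λ_α = 1.99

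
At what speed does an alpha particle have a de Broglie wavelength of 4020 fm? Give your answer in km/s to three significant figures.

p = h/λ = 6.626 × 10⁻³⁴ / 4.020 × 10⁻¹² = 1.648 × 10⁻²² kg·m/s.
v = p/m = 1.648 × 10⁻²² / 6.645 × 10⁻²⁷ = 2.48 × 10⁴ m/s = 24.8 km/s.

v = 24.8 km/s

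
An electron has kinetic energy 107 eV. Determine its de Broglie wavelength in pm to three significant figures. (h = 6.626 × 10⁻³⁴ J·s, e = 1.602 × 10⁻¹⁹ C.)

KE = 107 eV = 1.714 × 10⁻¹⁷ J.
p = √(2mKE) = √(2 × 9.109 × 10⁻³¹ × 1.714 × 10⁻¹⁷) = 5.588 × 10⁻²⁴ kg·m/s.
λ = h/p = 6.626 × 10⁻³⁴ / 5.588 × 10⁻²⁴ = 1.19 × 10⁻¹⁰ m = 119 pm.

λ = 119 pm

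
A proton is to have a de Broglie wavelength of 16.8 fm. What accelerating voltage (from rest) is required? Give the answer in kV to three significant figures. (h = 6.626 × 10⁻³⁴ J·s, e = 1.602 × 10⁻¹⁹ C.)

p = h/λ = 6.626 × 10⁻³⁴ / 1.680 × 10⁻¹⁴ = 3.944 × 10⁻²⁰ kg·m/s.
KE = p²/(2m) = 4.649 × 10⁻¹³ J.
V = KE/e = 4.649 × 10⁻¹³ / (1.602 × 10⁻¹⁹) = 2900 kV.

V = 2900 kV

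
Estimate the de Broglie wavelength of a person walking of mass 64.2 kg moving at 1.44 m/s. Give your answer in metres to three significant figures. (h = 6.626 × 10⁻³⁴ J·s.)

p = mv = 64.2 × 1.44 = 9.245 × 10¹ kg·m/s.
λ = h/p = 6.626 × 10⁻³⁴ / 9.245 × 10¹ = 7.17 × 10⁻³⁶ m.

λ = 7.17 × 10⁻³⁶ m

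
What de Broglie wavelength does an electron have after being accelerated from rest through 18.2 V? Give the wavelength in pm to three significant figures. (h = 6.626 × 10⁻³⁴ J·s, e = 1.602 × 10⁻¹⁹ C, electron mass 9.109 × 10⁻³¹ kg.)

λ = 287 pm

KE = eV = 1.602 × 10⁻¹⁹ × 18.20 = 2.916 × 10⁻¹⁸ J.
p = √(2mKE) = √(2 × 9.109 × 10⁻³¹ × 2.916 × 10⁻¹⁸) = 2.305 × 10⁻²⁴ kg·m/s.
λ = h/p = 6.626 × 10⁻³⁴ / 2.305 × 10⁻²⁴ = 2.87 × 10⁻¹⁰ m = 287 pm.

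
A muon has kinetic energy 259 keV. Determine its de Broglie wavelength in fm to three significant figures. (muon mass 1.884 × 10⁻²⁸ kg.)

λ = 168 fm

KE = 259 keV = 4.149 × 10⁻¹⁴ J.
p = √(2mKE) = √(2 × 1.884 × 10⁻²⁸ × 4.149 × 10⁻¹⁴) = 3.954 × 10⁻²¹ kg·m/s.
λ = h/p = 6.626 × 10⁻³⁴ / 3.954 × 10⁻²¹ = 1.68 × 10⁻¹³ m = 168 fm.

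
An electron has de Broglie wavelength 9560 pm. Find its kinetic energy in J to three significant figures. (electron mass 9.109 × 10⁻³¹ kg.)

KE = 2.64 × 10⁻²¹ J

p = h/λ = 6.626 × 10⁻³⁴ / 9.560 × 10⁻⁹ = 6.931 × 10⁻²⁶ kg·m/s.
KE = p²/(2m) = (6.931 × 10⁻²⁶)² / (2 × 9.109 × 10⁻³¹) = 2.637 × 10⁻²¹ J = 2.64 × 10⁻²¹ J.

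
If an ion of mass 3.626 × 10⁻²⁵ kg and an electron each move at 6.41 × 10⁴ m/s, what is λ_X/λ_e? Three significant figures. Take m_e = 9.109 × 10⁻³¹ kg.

At fixed v, p = mv so λ = h/(mv) ∝ 1/m.
λ_X/λ_e = m_e/m_X = 9.109 × 10⁻³¹/3.626 × 10⁻²⁵ = 2.51 × 10⁻⁶.

λ_X/λ_e = 2.51 × 10⁻⁶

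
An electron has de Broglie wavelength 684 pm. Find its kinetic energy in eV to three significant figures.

KE = 3.22 eV

p = h/λ = 6.626 × 10⁻³⁴ / 6.840 × 10⁻¹⁰ = 9.687 × 10⁻²⁵ kg·m/s.
KE = p²/(2m) = (9.687 × 10⁻²⁵)² / (2 × 9.109 × 10⁻³¹) = 5.151 × 10⁻¹⁹ J = 3.22 eV.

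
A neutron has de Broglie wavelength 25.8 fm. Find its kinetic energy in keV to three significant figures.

p = h/λ = 6.626 × 10⁻³⁴ / 2.580 × 10⁻¹⁴ = 2.568 × 10⁻²⁰ kg·m/s.
KE = p²/(2m) = (2.568 × 10⁻²⁰)² / (2 × 1.675 × 10⁻²⁷) = 1.969 × 10⁻¹³ J = 1230 keV.

KE = 1230 keV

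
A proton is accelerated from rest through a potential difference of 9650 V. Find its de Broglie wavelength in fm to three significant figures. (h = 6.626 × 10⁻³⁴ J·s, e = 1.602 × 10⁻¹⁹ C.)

λ = 291 fm

KE = eV = 1.602 × 10⁻¹⁹ × 9650 = 1.546 × 10⁻¹⁵ J.
p = √(2mKE) = √(2 × 1.673 × 10⁻²⁷ × 1.546 × 10⁻¹⁵) = 2.274 × 10⁻²¹ kg·m/s.
λ = h/p = 6.626 × 10⁻³⁴ / 2.274 × 10⁻²¹ = 2.91 × 10⁻¹³ m = 291 fm.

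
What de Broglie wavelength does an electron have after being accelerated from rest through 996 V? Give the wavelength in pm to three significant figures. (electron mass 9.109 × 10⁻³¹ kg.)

λ = 38.9 pm

KE = eV = 1.602 × 10⁻¹⁹ × 996.0 = 1.596 × 10⁻¹⁶ J.
p = √(2mKE) = √(2 × 9.109 × 10⁻³¹ × 1.596 × 10⁻¹⁶) = 1.705 × 10⁻²³ kg·m/s.
λ = h/p = 6.626 × 10⁻³⁴ / 1.705 × 10⁻²³ = 3.89 × 10⁻¹¹ m = 38.9 pm.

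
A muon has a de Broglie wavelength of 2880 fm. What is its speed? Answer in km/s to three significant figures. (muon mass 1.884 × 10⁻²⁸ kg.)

v = 1220 km/s

p = h/λ = 6.626 × 10⁻³⁴ / 2.880 × 10⁻¹² = 2.301 × 10⁻²² kg·m/s.
v = p/m = 2.301 × 10⁻²² / 1.884 × 10⁻²⁸ = 1.22 × 10⁶ m/s = 1220 km/s.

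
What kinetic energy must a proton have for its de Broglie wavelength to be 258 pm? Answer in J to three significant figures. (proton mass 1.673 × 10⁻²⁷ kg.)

p = h/λ = 6.626 × 10⁻³⁴ / 2.580 × 10⁻¹⁰ = 2.568 × 10⁻²⁴ kg·m/s.
KE = p²/(2m) = (2.568 × 10⁻²⁴)² / (2 × 1.673 × 10⁻²⁷) = 1.971 × 10⁻²¹ J = 1.97 × 10⁻²¹ J.

KE = 1.97 × 10⁻²¹ J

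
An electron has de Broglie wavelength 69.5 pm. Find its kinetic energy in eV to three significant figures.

KE = 311 eV

p = h/λ = 6.626 × 10⁻³⁴ / 6.950 × 10⁻¹¹ = 9.534 × 10⁻²⁴ kg·m/s.
KE = p²/(2m) = (9.534 × 10⁻²⁴)² / (2 × 9.109 × 10⁻³¹) = 4.989 × 10⁻¹⁷ J = 311 eV.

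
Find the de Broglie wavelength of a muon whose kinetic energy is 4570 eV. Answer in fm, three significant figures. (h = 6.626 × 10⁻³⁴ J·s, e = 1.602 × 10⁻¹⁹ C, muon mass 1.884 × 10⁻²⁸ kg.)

λ = 1260 fm

KE = 4570 eV = 7.321 × 10⁻¹⁶ J.
p = √(2mKE) = √(2 × 1.884 × 10⁻²⁸ × 7.321 × 10⁻¹⁶) = 5.252 × 10⁻²² kg·m/s.
λ = h/p = 6.626 × 10⁻³⁴ / 5.252 × 10⁻²² = 1.26 × 10⁻¹² m = 1260 fm.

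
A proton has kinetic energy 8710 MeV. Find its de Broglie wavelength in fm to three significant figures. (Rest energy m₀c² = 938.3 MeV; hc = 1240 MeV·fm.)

λ = 0.129 fm

Total energy E = KE + m₀c² = 8710 + 938.3 = 9648.3 MeV.
(pc)² = E² − (m₀c²)² = (9648.3)² − (938.3)² = 9.221 × 10⁷ MeV², so pc = 9603 MeV.
λ = hc/(pc) = 1240 MeV·fm / 9603 MeV = 0.129 fm.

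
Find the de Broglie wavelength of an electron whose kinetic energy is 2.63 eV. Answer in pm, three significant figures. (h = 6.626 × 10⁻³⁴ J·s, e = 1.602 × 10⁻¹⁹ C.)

KE = 2.63 eV = 4.213 × 10⁻¹⁹ J.
p = √(2mKE) = √(2 × 9.109 × 10⁻³¹ × 4.213 × 10⁻¹⁹) = 8.761 × 10⁻²⁵ kg·m/s.
λ = h/p = 6.626 × 10⁻³⁴ / 8.761 × 10⁻²⁵ = 7.56 × 10⁻¹⁰ m = 756 pm.

λ = 756 pm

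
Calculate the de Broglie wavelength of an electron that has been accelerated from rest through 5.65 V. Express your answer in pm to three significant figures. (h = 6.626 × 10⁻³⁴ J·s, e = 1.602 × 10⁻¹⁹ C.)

λ = 516 pm

KE = eV = 1.602 × 10⁻¹⁹ × 5.650 = 9.051 × 10⁻¹⁹ J.
p = √(2mKE) = √(2 × 9.109 × 10⁻³¹ × 9.051 × 10⁻¹⁹) = 1.284 × 10⁻²⁴ kg·m/s.
λ = h/p = 6.626 × 10⁻³⁴ / 1.284 × 10⁻²⁴ = 5.16 × 10⁻¹⁰ m = 516 pm.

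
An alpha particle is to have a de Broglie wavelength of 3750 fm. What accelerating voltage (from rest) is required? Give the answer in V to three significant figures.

p = h/λ = 6.626 × 10⁻³⁴ / 3.750 × 10⁻¹² = 1.767 × 10⁻²² kg·m/s.
KE = p²/(2m) = 2.349 × 10⁻¹⁸ J.
V = KE/2e = 2.349 × 10⁻¹⁸ / (2 × 1.602 × 10⁻¹⁹) = 7.33 V.

V = 7.33 V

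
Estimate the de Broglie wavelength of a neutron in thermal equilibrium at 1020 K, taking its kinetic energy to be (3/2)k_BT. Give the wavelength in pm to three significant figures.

KE = (3/2)k_BT = 1.5 × 1.381 × 10⁻²³ × 1020 = 2.113 × 10⁻²⁰ J.
p = √(2mKE) = √(2 × 1.675 × 10⁻²⁷ × 2.113 × 10⁻²⁰) = 8.413 × 10⁻²⁴ kg·m/s.
λ = h/p = 7.88 × 10⁻¹¹ m = 78.8 pm.

λ = 78.8 pm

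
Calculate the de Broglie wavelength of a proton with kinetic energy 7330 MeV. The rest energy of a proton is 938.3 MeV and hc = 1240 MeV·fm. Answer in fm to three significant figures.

Total energy E = KE + m₀c² = 7330 + 938.3 = 8268.3 MeV.
(pc)² = E² − (m₀c²)² = (8268.3)² − (938.3)² = 6.748 × 10⁷ MeV², so pc = 8215 MeV.
λ = hc/(pc) = 1240 MeV·fm / 8215 MeV = 0.151 fm.

λ = 0.151 fm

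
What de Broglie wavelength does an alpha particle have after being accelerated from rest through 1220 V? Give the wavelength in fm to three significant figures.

KE = 2eV = 2 × 1.602 × 10⁻¹⁹ × 1220 = 3.909 × 10⁻¹⁶ J.
p = √(2mKE) = √(2 × 6.645 × 10⁻²⁷ × 3.909 × 10⁻¹⁶) = 2.279 × 10⁻²¹ kg·m/s.
λ = h/p = 6.626 × 10⁻³⁴ / 2.279 × 10⁻²¹ = 2.91 × 10⁻¹³ m = 291 fm.

λ = 291 fm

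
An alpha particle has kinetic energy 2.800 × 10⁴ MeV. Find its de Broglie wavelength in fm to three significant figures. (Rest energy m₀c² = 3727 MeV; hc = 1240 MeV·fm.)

Total energy E = KE + m₀c² = 2.800 × 10⁴ + 3727 = 31727 MeV.
(pc)² = E² − (m₀c²)² = (31727)² − (3727)² = 9.927 × 10⁸ MeV², so pc = 3.151 × 10⁴ MeV.
λ = hc/(pc) = 1240 MeV·fm / 3.151 × 10⁴ MeV = 0.0394 fm.

λ = 0.0394 fm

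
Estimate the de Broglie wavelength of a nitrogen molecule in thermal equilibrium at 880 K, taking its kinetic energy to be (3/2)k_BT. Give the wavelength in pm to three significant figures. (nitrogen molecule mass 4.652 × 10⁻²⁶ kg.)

KE = (3/2)k_BT = 1.5 × 1.381 × 10⁻²³ × 880 = 1.823 × 10⁻²⁰ J.
p = √(2mKE) = √(2 × 4.652 × 10⁻²⁶ × 1.823 × 10⁻²⁰) = 4.118 × 10⁻²³ kg·m/s.
λ = h/p = 1.61 × 10⁻¹¹ m = 16.1 pm.

λ = 16.1 pm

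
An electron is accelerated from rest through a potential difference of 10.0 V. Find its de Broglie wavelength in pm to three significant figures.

λ = 388 pm

KE = eV = 1.602 × 10⁻¹⁹ × 10.00 = 1.602 × 10⁻¹⁸ J.
p = √(2mKE) = √(2 × 9.109 × 10⁻³¹ × 1.602 × 10⁻¹⁸) = 1.708 × 10⁻²⁴ kg·m/s.
λ = h/p = 6.626 × 10⁻³⁴ / 1.708 × 10⁻²⁴ = 3.88 × 10⁻¹⁰ m = 388 pm.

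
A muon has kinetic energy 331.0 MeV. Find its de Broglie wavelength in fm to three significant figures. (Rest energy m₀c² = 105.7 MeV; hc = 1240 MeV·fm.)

λ = 2.93 fm

Total energy E = KE + m₀c² = 331.0 + 105.7 = 436.7 MeV.
(pc)² = E² − (m₀c²)² = (436.7)² − (105.7)² = 1.795 × 10⁵ MeV², so pc = 423.7 MeV.
λ = hc/(pc) = 1240 MeV·fm / 423.7 MeV = 2.93 fm.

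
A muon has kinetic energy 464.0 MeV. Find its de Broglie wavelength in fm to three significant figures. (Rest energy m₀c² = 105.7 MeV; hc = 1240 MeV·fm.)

λ = 2.22 fm

Total energy E = KE + m₀c² = 464.0 + 105.7 = 569.7 MeV.
(pc)² = E² − (m₀c²)² = (569.7)² − (105.7)² = 3.134 × 10⁵ MeV², so pc = 559.8 MeV.
λ = hc/(pc) = 1240 MeV·fm / 559.8 MeV = 2.22 fm.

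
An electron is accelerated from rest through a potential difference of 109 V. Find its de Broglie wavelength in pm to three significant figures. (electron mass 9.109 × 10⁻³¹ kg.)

KE = eV = 1.602 × 10⁻¹⁹ × 109.0 = 1.746 × 10⁻¹⁷ J.
p = √(2mKE) = √(2 × 9.109 × 10⁻³¹ × 1.746 × 10⁻¹⁷) = 5.640 × 10⁻²⁴ kg·m/s.
λ = h/p = 6.626 × 10⁻³⁴ / 5.640 × 10⁻²⁴ = 1.17 × 10⁻¹⁰ m = 117 pm.

λ = 117 pm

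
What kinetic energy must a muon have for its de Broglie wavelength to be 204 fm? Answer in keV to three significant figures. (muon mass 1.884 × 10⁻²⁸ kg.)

p = h/λ = 6.626 × 10⁻³⁴ / 2.040 × 10⁻¹³ = 3.248 × 10⁻²¹ kg·m/s.
KE = p²/(2m) = (3.248 × 10⁻²¹)² / (2 × 1.884 × 10⁻²⁸) = 2.800 × 10⁻¹⁴ J = 175 keV.

KE = 175 keV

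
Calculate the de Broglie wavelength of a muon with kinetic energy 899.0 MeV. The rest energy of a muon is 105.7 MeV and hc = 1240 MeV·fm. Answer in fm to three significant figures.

Total energy E = KE + m₀c² = 899.0 + 105.7 = 1004.7 MeV.
(pc)² = E² − (m₀c²)² = (1004.7)² − (105.7)² = 9.982 × 10⁵ MeV², so pc = 999.1 MeV.
λ = hc/(pc) = 1240 MeV·fm / 999.1 MeV = 1.24 fm.

λ = 1.24 fm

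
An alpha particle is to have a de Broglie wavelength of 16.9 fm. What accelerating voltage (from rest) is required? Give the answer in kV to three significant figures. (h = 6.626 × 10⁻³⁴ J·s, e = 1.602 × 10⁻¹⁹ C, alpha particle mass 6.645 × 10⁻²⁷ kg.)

V = 361 kV

p = h/λ = 6.626 × 10⁻³⁴ / 1.690 × 10⁻¹⁴ = 3.921 × 10⁻²⁰ kg·m/s.
KE = p²/(2m) = 1.157 × 10⁻¹³ J.
V = KE/2e = 1.157 × 10⁻¹³ / (2 × 1.602 × 10⁻¹⁹) = 361 kV.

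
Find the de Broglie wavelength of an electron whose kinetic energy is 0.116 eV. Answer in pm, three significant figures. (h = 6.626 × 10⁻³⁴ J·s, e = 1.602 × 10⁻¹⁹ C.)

KE = 0.116 eV = 1.858 × 10⁻²⁰ J.
p = √(2mKE) = √(2 × 9.109 × 10⁻³¹ × 1.858 × 10⁻²⁰) = 1.840 × 10⁻²⁵ kg·m/s.
λ = h/p = 6.626 × 10⁻³⁴ / 1.840 × 10⁻²⁵ = 3.60 × 10⁻⁹ m = 3600 pm.

λ = 3600 pm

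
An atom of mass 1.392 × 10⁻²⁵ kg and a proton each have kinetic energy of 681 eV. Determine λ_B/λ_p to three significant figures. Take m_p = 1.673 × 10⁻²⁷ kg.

At fixed KE, p = √(2mKE) so λ = h/p ∝ 1/√m.
λ_B/λ_p = √(m_p/m_B) = √(1.673 × 10⁻²⁷/1.392 × 10⁻²⁵) = √(0.01202) = 0.110.

λ_B/λ_p = 0.110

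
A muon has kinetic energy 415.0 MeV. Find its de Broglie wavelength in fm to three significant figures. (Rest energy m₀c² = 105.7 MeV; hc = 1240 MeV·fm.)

λ = 2.43 fm

Total energy E = KE + m₀c² = 415.0 + 105.7 = 520.7 MeV.
(pc)² = E² − (m₀c²)² = (520.7)² − (105.7)² = 2.600 × 10⁵ MeV², so pc = 509.9 MeV.
λ = hc/(pc) = 1240 MeV·fm / 509.9 MeV = 2.43 fm.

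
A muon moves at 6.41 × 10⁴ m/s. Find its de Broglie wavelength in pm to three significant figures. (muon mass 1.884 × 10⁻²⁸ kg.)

p = mv = 1.884 × 10⁻²⁸ × 6.41 × 10⁴ = 1.208 × 10⁻²³ kg·m/s.
λ = h/p = 6.626 × 10⁻³⁴ / 1.208 × 10⁻²³ = 5.49 × 10⁻¹¹ m = 54.9 pm.

λ = 54.9 pm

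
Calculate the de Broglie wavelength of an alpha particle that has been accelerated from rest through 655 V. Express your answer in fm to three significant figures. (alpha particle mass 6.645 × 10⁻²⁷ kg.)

KE = 2eV = 2 × 1.602 × 10⁻¹⁹ × 655.0 = 2.099 × 10⁻¹⁶ J.
p = √(2mKE) = √(2 × 6.645 × 10⁻²⁷ × 2.099 × 10⁻¹⁶) = 1.670 × 10⁻²¹ kg·m/s.
λ = h/p = 6.626 × 10⁻³⁴ / 1.670 × 10⁻²¹ = 3.97 × 10⁻¹³ m = 397 fm.

λ = 397 fm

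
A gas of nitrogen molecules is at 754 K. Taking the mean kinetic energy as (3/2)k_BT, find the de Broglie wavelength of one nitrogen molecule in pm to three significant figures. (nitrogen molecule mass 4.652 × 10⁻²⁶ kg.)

λ = 17.4 pm

KE = (3/2)k_BT = 1.5 × 1.381 × 10⁻²³ × 754 = 1.562 × 10⁻²⁰ J.
p = √(2mKE) = √(2 × 4.652 × 10⁻²⁶ × 1.562 × 10⁻²⁰) = 3.812 × 10⁻²³ kg·m/s.
λ = h/p = 1.74 × 10⁻¹¹ m = 17.4 pm.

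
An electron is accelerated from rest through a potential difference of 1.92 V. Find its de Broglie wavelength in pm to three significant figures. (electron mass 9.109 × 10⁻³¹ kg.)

KE = eV = 1.602 × 10⁻¹⁹ × 1.920 = 3.076 × 10⁻¹⁹ J.
p = √(2mKE) = √(2 × 9.109 × 10⁻³¹ × 3.076 × 10⁻¹⁹) = 7.486 × 10⁻²⁵ kg·m/s.
λ = h/p = 6.626 × 10⁻³⁴ / 7.486 × 10⁻²⁵ = 8.85 × 10⁻¹⁰ m = 885 pm.

λ = 885 pm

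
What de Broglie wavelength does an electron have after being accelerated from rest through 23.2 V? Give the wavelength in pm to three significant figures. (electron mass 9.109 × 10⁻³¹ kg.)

λ = 255 pm

KE = eV = 1.602 × 10⁻¹⁹ × 23.20 = 3.717 × 10⁻¹⁸ J.
p = √(2mKE) = √(2 × 9.109 × 10⁻³¹ × 3.717 × 10⁻¹⁸) = 2.602 × 10⁻²⁴ kg·m/s.
λ = h/p = 6.626 × 10⁻³⁴ / 2.602 × 10⁻²⁴ = 2.55 × 10⁻¹⁰ m = 255 pm.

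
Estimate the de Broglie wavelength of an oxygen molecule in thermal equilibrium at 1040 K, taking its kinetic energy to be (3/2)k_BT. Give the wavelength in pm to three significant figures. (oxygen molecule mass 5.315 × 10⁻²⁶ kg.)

KE = (3/2)k_BT = 1.5 × 1.381 × 10⁻²³ × 1040 = 2.154 × 10⁻²⁰ J.
p = √(2mKE) = √(2 × 5.315 × 10⁻²⁶ × 2.154 × 10⁻²⁰) = 4.785 × 10⁻²³ kg·m/s.
λ = h/p = 1.38 × 10⁻¹¹ m = 13.8 pm.

λ = 13.8 pm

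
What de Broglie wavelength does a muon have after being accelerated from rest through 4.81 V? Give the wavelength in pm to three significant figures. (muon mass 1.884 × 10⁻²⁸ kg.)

λ = 38.9 pm

KE = eV = 1.602 × 10⁻¹⁹ × 4.810 = 7.706 × 10⁻¹⁹ J.
p = √(2mKE) = √(2 × 1.884 × 10⁻²⁸ × 7.706 × 10⁻¹⁹) = 1.704 × 10⁻²³ kg·m/s.
λ = h/p = 6.626 × 10⁻³⁴ / 1.704 × 10⁻²³ = 3.89 × 10⁻¹¹ m = 38.9 pm.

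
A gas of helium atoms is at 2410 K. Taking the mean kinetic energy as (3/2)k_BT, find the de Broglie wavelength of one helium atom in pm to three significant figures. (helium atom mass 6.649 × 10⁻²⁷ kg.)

KE = (3/2)k_BT = 1.5 × 1.381 × 10⁻²³ × 2410 = 4.992 × 10⁻²⁰ J.
p = √(2mKE) = √(2 × 6.649 × 10⁻²⁷ × 4.992 × 10⁻²⁰) = 2.577 × 10⁻²³ kg·m/s.
λ = h/p = 2.57 × 10⁻¹¹ m = 25.7 pm.

λ = 25.7 pm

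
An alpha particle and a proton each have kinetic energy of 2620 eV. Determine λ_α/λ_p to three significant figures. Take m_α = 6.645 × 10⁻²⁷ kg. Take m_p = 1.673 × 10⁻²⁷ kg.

At fixed KE, p = √(2mKE) so λ = h/p ∝ 1/√m.
λ_α/λ_p = √(m_p/m_α) = √(1.673 × 10⁻²⁷/6.645 × 10⁻²⁷) = √(0.2518) = 0.502.

λ_α/λ_p = 0.502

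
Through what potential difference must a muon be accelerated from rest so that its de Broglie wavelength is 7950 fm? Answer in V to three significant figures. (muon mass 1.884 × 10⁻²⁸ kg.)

p = h/λ = 6.626 × 10⁻³⁴ / 7.950 × 10⁻¹² = 8.335 × 10⁻²³ kg·m/s.
KE = p²/(2m) = 1.844 × 10⁻¹⁷ J.
V = KE/e = 1.844 × 10⁻¹⁷ / (1.602 × 10⁻¹⁹) = 115 V.

V = 115 V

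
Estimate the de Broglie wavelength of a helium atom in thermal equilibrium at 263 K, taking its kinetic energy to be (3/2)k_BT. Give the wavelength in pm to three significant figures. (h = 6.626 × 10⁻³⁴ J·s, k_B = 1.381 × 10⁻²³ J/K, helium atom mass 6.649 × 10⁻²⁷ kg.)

KE = (3/2)k_BT = 1.5 × 1.381 × 10⁻²³ × 263 = 5.448 × 10⁻²¹ J.
p = √(2mKE) = √(2 × 6.649 × 10⁻²⁷ × 5.448 × 10⁻²¹) = 8.512 × 10⁻²⁴ kg·m/s.
λ = h/p = 7.78 × 10⁻¹¹ m = 77.8 pm.

λ = 77.8 pm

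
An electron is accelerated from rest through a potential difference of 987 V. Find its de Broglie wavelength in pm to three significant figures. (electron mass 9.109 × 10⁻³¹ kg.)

KE = eV = 1.602 × 10⁻¹⁹ × 987.0 = 1.581 × 10⁻¹⁶ J.
p = √(2mKE) = √(2 × 9.109 × 10⁻³¹ × 1.581 × 10⁻¹⁶) = 1.697 × 10⁻²³ kg·m/s.
λ = h/p = 6.626 × 10⁻³⁴ / 1.697 × 10⁻²³ = 3.90 × 10⁻¹¹ m = 39.0 pm.

λ = 39.0 pm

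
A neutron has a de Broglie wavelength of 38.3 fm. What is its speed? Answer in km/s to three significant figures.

v = 1.03 × 10⁴ km/s

p = h/λ = 6.626 × 10⁻³⁴ / 3.830 × 10⁻¹⁴ = 1.730 × 10⁻²⁰ kg·m/s.
v = p/m = 1.730 × 10⁻²⁰ / 1.675 × 10⁻²⁷ = 1.03 × 10⁷ m/s = 1.03 × 10⁴ km/s.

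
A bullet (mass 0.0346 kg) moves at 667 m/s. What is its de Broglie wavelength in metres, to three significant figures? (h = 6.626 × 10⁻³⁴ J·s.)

p = mv = 0.0346 × 667 = 2.308 × 10¹ kg·m/s.
λ = h/p = 6.626 × 10⁻³⁴ / 2.308 × 10¹ = 2.87 × 10⁻³⁵ m.

λ = 2.87 × 10⁻³⁵ m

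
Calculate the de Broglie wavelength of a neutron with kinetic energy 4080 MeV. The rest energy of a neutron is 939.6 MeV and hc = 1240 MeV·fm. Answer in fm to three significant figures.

Total energy E = KE + m₀c² = 4080 + 939.6 = 5019.6 MeV.
(pc)² = E² − (m₀c²)² = (5019.6)² − (939.6)² = 2.431 × 10⁷ MeV², so pc = 4931 MeV.
λ = hc/(pc) = 1240 MeV·fm / 4931 MeV = 0.251 fm.

λ = 0.251 fm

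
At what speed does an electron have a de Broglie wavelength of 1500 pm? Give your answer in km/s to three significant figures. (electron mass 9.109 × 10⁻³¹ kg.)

v = 485 km/s

p = h/λ = 6.626 × 10⁻³⁴ / 1.500 × 10⁻⁹ = 4.417 × 10⁻²⁵ kg·m/s.
v = p/m = 4.417 × 10⁻²⁵ / 9.109 × 10⁻³¹ = 4.85 × 10⁵ m/s = 485 km/s.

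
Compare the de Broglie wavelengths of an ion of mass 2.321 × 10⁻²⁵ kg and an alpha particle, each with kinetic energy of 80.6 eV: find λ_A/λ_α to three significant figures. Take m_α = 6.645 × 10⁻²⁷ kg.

At fixed KE, p = √(2mKE) so λ = h/p ∝ 1/√m.
λ_A/λ_α = √(m_α/m_A) = √(6.645 × 10⁻²⁷/2.321 × 10⁻²⁵) = √(0.02863) = 0.169.

λ_A/λ_α = 0.169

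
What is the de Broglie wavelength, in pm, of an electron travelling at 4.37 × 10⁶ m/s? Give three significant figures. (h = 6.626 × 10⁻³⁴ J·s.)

p = mv = 9.109 × 10⁻³¹ × 4.37 × 10⁶ = 3.981 × 10⁻²⁴ kg·m/s.
λ = h/p = 6.626 × 10⁻³⁴ / 3.981 × 10⁻²⁴ = 1.66 × 10⁻¹⁰ m = 166 pm.

λ = 166 pm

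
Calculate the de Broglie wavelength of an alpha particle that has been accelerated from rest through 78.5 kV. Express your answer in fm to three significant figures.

KE = 2eV = 2 × 1.602 × 10⁻¹⁹ × 7.850 × 10⁴ = 2.515 × 10⁻¹⁴ J.
p = √(2mKE) = √(2 × 6.645 × 10⁻²⁷ × 2.515 × 10⁻¹⁴) = 1.828 × 10⁻²⁰ kg·m/s.
λ = h/p = 6.626 × 10⁻³⁴ / 1.828 × 10⁻²⁰ = 3.62 × 10⁻¹⁴ m = 36.2 fm.

λ = 36.2 fm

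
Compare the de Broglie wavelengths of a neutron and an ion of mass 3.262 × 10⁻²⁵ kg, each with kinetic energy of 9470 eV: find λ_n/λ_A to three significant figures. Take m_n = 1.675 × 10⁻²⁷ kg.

λ_n/λ_A = 14.0

At fixed KE, p = √(2mKE) so λ = h/p ∝ 1/√m.
λ_n/λ_A = √(m_A/m_n) = √(3.262 × 10⁻²⁵/1.675 × 10⁻²⁷) = √(194.7) = 14.0.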